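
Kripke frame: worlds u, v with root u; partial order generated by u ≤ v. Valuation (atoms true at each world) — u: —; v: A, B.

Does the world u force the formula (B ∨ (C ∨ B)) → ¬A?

No

u ⊮ (B ∨ (C ∨ B)) → ¬A: at the accessible world v, v ⊩ B ∨ (C ∨ B) but v ⊮ ¬A.
v ⊮ ¬A since v is accessible from v and v ⊩ A.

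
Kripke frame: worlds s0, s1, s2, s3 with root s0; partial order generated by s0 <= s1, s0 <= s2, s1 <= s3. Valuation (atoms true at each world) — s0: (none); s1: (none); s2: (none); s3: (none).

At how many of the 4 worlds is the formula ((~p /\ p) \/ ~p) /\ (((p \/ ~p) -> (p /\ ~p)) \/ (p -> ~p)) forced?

s0: forces it.
s1: forces it.
s2: forces it.
s3: forces it.
Worlds forcing the formula: {s0, s1, s2, s3}.

4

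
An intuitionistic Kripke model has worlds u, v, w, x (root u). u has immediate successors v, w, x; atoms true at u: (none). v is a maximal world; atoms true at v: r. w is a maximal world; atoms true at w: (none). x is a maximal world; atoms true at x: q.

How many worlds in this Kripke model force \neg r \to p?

1

u: does not force it — u \nVdash \neg r \to p: at the accessible world w, w \Vdash \neg r but w \nVdash p.
v: forces it.
w: does not force it — w \nVdash \neg r \to p: already at w itself, w \Vdash \neg r but w \nVdash p.
x: does not force it.
Worlds forcing the formula: {v}.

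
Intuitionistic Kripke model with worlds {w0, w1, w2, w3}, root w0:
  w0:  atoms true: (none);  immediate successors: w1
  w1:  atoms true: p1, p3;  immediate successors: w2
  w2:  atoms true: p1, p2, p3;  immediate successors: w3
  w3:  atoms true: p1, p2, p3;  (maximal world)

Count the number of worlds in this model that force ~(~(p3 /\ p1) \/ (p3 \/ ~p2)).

w0: does not force it — w0 ||-/- ~(~(p3 /\ p1) \/ (p3 \/ ~p2)) since w1 is accessible from w0 and w1 ||- ~(p3 /\ p1) \/ (p3 \/ ~p2).
w1: does not force it — w1 ||-/- ~(~(p3 /\ p1) \/ (p3 \/ ~p2)) since w1 is accessible from w1 and w1 ||- ~(p3 /\ p1) \/ (p3 \/ ~p2).
w2: does not force it.
w3: does not force it.
Worlds forcing the formula: { }.

0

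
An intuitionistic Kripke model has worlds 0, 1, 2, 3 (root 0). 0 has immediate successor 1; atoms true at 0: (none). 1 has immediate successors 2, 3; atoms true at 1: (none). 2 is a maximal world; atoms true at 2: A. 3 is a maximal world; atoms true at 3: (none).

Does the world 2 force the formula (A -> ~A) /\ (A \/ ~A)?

No

2 ||-/- (A -> ~A) /\ (A \/ ~A) since 2 fails A -> ~A.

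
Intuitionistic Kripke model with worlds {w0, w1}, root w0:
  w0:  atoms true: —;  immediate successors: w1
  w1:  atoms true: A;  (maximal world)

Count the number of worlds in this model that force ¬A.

0

w0: does not force it — w0 ⊮ ¬A since w1 is accessible from w0 and w1 ⊩ A.
w1: does not force it — w1 ⊮ ¬A since w1 is accessible from w1 and w1 ⊩ A.
Worlds forcing the formula: { }.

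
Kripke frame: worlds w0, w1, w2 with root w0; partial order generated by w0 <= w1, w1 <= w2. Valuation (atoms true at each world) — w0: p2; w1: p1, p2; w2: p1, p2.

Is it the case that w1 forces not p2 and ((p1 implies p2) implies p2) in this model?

No

w1 does not force not p2 and ((p1 implies p2) implies p2) since w1 fails not p2.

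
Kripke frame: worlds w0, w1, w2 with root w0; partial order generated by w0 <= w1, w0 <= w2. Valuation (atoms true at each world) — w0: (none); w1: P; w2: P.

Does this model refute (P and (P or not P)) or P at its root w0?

Yes

w0 does not force (P and (P or not P)) or P: neither disjunct is forced at w0.
w0 does not force P and (P or not P) since w0 fails P.
So the root w0 does not force (P and (P or not P)) or P; the model is a countermodel.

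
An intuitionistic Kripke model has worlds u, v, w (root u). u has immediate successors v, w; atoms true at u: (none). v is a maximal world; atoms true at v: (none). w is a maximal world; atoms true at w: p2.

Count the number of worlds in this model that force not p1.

3

u: forces it.
v: forces it.
w: forces it.
Worlds forcing the formula: {u, v, w}.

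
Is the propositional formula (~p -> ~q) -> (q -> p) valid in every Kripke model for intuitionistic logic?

No

This is the converse of contraposition, which is not intuitionistically valid.
A Kripke countermodel: worlds s0, s1; order generated by s0 <= s1; atoms true at each world — s0:{q}; s1:{p,q}.
s0 ||-/- (~p -> ~q) -> (q -> p): already at s0 itself, s0 ||- ~p -> ~q but s0 ||-/- q -> p.
s0 ||-/- q -> p: already at s0 itself, s0 ||- q but s0 ||-/- p.
s0 lacks atom p, so s0 ||-/- p.
So the root s0 does not force the formula.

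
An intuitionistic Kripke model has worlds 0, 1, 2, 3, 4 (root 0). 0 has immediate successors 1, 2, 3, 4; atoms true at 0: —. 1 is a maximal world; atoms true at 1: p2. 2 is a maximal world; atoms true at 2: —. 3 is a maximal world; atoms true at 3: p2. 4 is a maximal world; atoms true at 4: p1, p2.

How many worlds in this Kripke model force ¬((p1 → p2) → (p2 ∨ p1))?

1

0: does not force it — 0 ⊮ ¬((p1 → p2) → (p2 ∨ p1)) since 1 is accessible from 0 and 1 ⊩ (p1 → p2) → (p2 ∨ p1).
1: does not force it — 1 ⊮ ¬((p1 → p2) → (p2 ∨ p1)) since 1 is accessible from 1 and 1 ⊩ (p1 → p2) → (p2 ∨ p1).
2: forces it.
3: does not force it.
4: does not force it.
Worlds forcing the formula: {2}.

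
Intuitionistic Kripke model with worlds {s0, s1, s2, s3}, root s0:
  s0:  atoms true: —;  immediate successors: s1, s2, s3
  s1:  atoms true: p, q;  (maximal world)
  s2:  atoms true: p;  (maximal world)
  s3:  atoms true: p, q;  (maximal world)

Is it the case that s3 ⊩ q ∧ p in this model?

s3 ⊩ q ∧ p since s3 forces both conjuncts.

Yes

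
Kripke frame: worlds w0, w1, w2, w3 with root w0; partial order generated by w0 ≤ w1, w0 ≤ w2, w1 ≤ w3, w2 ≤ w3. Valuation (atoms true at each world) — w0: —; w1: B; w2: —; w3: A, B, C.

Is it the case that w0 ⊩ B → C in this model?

No

w0 ⊮ B → C: at the accessible world w1, w1 ⊩ B but w1 ⊮ C.
w1 lacks atom C, so w1 ⊮ C.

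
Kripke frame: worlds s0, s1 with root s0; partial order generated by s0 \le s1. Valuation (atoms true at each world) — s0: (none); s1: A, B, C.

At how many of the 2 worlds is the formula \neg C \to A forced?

s0: forces it.
s1: forces it.
Worlds forcing the formula: {s0, s1}.

2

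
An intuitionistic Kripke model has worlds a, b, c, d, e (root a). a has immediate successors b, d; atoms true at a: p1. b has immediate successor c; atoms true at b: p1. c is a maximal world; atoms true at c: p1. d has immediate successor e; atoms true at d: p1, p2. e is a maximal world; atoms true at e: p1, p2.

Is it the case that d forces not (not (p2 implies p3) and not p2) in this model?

d forces not (not (p2 implies p3) and not p2): no world accessible from d forces not (p2 implies p3) and not p2.

Yes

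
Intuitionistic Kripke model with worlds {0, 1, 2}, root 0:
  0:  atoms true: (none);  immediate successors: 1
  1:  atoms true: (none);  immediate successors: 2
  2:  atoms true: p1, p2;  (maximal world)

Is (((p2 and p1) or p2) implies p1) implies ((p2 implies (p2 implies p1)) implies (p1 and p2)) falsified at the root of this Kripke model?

0 does not force (((p2 and p1) or p2) implies p1) implies ((p2 implies (p2 implies p1)) implies (p1 and p2)): already at 0 itself, 0 forces ((p2 and p1) or p2) implies p1 but 0 does not force (p2 implies (p2 implies p1)) implies (p1 and p2).
0 does not force (p2 implies (p2 implies p1)) implies (p1 and p2): already at 0 itself, 0 forces p2 implies (p2 implies p1) but 0 does not force p1 and p2.
0 does not force p1 and p2 since 0 fails p1.
So the root 0 does not force (((p2 and p1) or p2) implies p1) implies ((p2 implies (p2 implies p1)) implies (p1 and p2)); the model is a countermodel.

Yes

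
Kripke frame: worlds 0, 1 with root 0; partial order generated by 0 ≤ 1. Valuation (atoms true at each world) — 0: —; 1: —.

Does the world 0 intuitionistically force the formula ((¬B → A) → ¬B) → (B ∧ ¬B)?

0 ⊮ ((¬B → A) → ¬B) → (B ∧ ¬B): already at 0 itself, 0 ⊩ (¬B → A) → ¬B but 0 ⊮ B ∧ ¬B.
0 ⊮ B ∧ ¬B since 0 fails B.

No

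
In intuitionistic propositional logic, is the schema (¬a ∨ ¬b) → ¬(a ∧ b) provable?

Yes

This is a constructively valid De Morgan direction (disjunction of negations to negated conjunction), which is intuitionistically derivable.
If ¬a holds at a world then no accessible world forces a, hence none forces a ∧ b; likewise for ¬b.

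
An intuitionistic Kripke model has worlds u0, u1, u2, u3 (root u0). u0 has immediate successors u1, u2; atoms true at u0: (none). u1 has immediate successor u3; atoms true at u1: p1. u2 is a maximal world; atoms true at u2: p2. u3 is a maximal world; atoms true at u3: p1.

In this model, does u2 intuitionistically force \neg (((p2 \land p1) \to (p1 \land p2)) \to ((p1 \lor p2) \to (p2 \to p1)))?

u2 \Vdash \neg (((p2 \land p1) \to (p1 \land p2)) \to ((p1 \lor p2) \to (p2 \to p1))): no world accessible from u2 forces ((p2 \land p1) \to (p1 \land p2)) \to ((p1 \lor p2) \to (p2 \to p1)).

Yes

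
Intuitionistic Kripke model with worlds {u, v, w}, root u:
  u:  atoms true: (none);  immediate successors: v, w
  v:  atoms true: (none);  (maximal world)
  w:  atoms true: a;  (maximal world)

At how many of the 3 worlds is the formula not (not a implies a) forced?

u: does not force it — u does not force not (not a implies a) since w is accessible from u and w forces not a implies a.
v: forces it.
w: does not force it — w does not force not (not a implies a) since w is accessible from w and w forces not a implies a.
Worlds forcing the formula: {v}.

1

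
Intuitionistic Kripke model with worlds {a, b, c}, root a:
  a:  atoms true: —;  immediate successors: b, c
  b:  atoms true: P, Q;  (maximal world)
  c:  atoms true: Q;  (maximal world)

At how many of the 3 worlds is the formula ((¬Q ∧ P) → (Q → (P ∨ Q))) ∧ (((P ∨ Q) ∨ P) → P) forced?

1

a: does not force it — a ⊮ ((¬Q ∧ P) → (Q → (P ∨ Q))) ∧ (((P ∨ Q) ∨ P) → P) since a fails ((P ∨ Q) ∨ P) → P.
b: forces it.
c: does not force it — c ⊮ ((¬Q ∧ P) → (Q → (P ∨ Q))) ∧ (((P ∨ Q) ∨ P) → P) since c fails ((P ∨ Q) ∨ P) → P.
Worlds forcing the formula: {b}.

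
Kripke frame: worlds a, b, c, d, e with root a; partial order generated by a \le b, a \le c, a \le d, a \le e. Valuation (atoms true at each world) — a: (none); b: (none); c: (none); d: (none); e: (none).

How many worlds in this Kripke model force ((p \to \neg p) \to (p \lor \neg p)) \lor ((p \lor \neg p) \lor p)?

a: forces it.
b: forces it.
c: forces it.
d: forces it.
e: forces it.
Worlds forcing the formula: {a, b, c, d, e}.

5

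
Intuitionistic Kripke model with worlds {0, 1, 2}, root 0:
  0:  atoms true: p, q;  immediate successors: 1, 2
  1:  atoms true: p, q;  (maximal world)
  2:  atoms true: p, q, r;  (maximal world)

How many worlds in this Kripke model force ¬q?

0

0: does not force it — 0 ⊮ ¬q since 0 is accessible from 0 and 0 ⊩ q.
1: does not force it.
2: does not force it.
Worlds forcing the formula: { }.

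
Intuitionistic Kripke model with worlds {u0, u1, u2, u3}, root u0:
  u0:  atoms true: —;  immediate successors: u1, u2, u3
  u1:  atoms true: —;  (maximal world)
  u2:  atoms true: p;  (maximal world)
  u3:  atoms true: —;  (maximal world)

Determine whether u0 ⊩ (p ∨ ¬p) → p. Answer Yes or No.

No

u0 ⊮ (p ∨ ¬p) → p: at the accessible world u1, u1 ⊩ p ∨ ¬p but u1 ⊮ p.
u1 lacks atom p, so u1 ⊮ p.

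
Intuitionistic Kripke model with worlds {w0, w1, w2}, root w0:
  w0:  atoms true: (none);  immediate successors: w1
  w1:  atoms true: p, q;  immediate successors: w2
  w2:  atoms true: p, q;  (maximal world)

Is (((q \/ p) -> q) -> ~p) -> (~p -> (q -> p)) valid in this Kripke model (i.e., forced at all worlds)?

Yes

w0 ||- (((q \/ p) -> q) -> ~p) -> (~p -> (q -> p)) vacuously: no world accessible from w0 forces the antecedent ((q \/ p) -> q) -> ~p.
Since the root w0 forces (((q \/ p) -> q) -> ~p) -> (~p -> (q -> p)) and forcing is persistent (monotone upward), every world forces it.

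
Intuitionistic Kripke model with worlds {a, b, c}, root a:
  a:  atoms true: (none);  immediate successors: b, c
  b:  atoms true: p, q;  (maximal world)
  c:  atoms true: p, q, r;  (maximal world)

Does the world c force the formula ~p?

No

c ||-/- ~p since c is accessible from c and c ||- p.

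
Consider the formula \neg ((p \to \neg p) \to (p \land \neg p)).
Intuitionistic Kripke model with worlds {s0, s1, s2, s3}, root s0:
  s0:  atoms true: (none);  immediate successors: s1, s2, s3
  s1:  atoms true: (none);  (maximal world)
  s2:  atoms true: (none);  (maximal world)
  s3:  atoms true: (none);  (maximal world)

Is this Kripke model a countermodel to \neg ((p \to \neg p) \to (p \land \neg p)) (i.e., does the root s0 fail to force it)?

No

s0 \Vdash \neg ((p \to \neg p) \to (p \land \neg p)): no world accessible from s0 forces (p \to \neg p) \to (p \land \neg p).
So the root s0 forces \neg ((p \to \neg p) \to (p \land \neg p)); the model is not a countermodel.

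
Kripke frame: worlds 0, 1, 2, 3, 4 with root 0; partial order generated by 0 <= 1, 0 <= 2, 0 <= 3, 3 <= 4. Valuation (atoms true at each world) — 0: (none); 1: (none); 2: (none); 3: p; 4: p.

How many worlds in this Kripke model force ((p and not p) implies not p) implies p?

2

0: does not force it — 0 does not force ((p and not p) implies not p) implies p: already at 0 itself, 0 forces (p and not p) implies not p but 0 does not force p.
1: does not force it — 1 does not force ((p and not p) implies not p) implies p: already at 1 itself, 1 forces (p and not p) implies not p but 1 does not force p.
2: does not force it — 2 does not force ((p and not p) implies not p) implies p: already at 2 itself, 2 forces (p and not p) implies not p but 2 does not force p.
3: forces it.
4: forces it.
Worlds forcing the formula: {3, 4}.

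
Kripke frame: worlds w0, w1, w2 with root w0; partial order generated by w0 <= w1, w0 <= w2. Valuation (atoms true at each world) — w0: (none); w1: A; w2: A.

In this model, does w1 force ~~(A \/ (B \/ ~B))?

w1 ||- ~~(A \/ (B \/ ~B)): no world accessible from w1 forces ~(A \/ (B \/ ~B)).

Yes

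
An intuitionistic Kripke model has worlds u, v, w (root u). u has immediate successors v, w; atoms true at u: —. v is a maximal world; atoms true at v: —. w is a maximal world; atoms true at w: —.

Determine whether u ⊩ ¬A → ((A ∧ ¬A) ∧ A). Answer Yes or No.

u ⊮ ¬A → ((A ∧ ¬A) ∧ A): already at u itself, u ⊩ ¬A but u ⊮ (A ∧ ¬A) ∧ A.
u ⊮ (A ∧ ¬A) ∧ A since u fails A ∧ ¬A.

No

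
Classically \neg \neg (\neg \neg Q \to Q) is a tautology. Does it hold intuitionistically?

Yes

This is the double negation of double-negation elimination, which is intuitionistically derivable.
By Glivenko's theorem the double negation of any classical propositional tautology is intuitionistically provable; \neg \neg Q \to Q is classically a tautology.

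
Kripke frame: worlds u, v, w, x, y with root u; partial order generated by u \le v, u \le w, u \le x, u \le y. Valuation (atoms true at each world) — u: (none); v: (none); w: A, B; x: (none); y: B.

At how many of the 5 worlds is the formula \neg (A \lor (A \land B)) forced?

u: does not force it — u \nVdash \neg (A \lor (A \land B)) since w is accessible from u and w \Vdash A \lor (A \land B).
v: forces it.
w: does not force it.
x: forces it.
y: forces it.
Worlds forcing the formula: {v, x, y}.

3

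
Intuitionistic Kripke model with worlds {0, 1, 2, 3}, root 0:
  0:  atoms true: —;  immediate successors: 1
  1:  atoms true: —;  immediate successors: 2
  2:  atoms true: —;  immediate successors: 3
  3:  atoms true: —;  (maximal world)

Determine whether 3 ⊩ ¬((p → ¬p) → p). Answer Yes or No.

3 ⊩ ¬((p → ¬p) → p): no world accessible from 3 forces (p → ¬p) → p.

Yes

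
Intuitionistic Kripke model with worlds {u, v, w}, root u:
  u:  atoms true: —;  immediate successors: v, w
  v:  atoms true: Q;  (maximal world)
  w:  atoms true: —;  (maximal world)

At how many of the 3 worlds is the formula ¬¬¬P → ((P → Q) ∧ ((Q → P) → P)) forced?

1

u: does not force it — u ⊮ ¬¬¬P → ((P → Q) ∧ ((Q → P) → P)): already at u itself, u ⊩ ¬¬¬P but u ⊮ (P → Q) ∧ ((Q → P) → P).
v: forces it.
w: does not force it — w ⊮ ¬¬¬P → ((P → Q) ∧ ((Q → P) → P)): already at w itself, w ⊩ ¬¬¬P but w ⊮ (P → Q) ∧ ((Q → P) → P).
Worlds forcing the formula: {v}.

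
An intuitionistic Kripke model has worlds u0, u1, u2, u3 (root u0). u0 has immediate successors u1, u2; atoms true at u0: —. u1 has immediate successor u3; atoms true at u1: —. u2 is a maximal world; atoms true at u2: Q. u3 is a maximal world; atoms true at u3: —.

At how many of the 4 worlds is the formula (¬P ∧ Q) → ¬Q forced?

2

u0: does not force it — u0 ⊮ (¬P ∧ Q) → ¬Q: at the accessible world u2, u2 ⊩ ¬P ∧ Q but u2 ⊮ ¬Q.
u1: forces it.
u2: does not force it.
u3: forces it.
Worlds forcing the formula: {u1, u3}.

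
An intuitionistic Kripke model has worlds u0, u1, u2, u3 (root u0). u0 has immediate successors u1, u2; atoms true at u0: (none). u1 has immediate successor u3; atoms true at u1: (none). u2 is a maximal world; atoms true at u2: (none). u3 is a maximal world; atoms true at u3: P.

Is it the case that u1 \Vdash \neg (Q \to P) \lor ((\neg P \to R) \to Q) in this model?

u1 \nVdash \neg (Q \to P) \lor ((\neg P \to R) \to Q): neither disjunct is forced at u1.
u1 \nVdash \neg (Q \to P) since u1 is accessible from u1 and u1 \Vdash Q \to P.
u1 \Vdash Q \to P vacuously: no world accessible from u1 forces the antecedent Q.

No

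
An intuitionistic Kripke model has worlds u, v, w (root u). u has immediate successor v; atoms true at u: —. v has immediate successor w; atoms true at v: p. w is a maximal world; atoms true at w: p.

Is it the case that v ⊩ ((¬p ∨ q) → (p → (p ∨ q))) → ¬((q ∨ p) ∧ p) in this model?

v ⊮ ((¬p ∨ q) → (p → (p ∨ q))) → ¬((q ∨ p) ∧ p): already at v itself, v ⊩ (¬p ∨ q) → (p → (p ∨ q)) but v ⊮ ¬((q ∨ p) ∧ p).
v ⊮ ¬((q ∨ p) ∧ p) since v is accessible from v and v ⊩ (q ∨ p) ∧ p.
v ⊩ (q ∨ p) ∧ p since v forces both conjuncts.

No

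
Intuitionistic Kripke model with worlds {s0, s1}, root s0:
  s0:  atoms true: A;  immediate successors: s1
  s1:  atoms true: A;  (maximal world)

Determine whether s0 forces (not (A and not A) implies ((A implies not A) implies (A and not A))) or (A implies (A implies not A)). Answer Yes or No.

s0 forces (not (A and not A) implies ((A implies not A) implies (A and not A))) or (A implies (A implies not A)) via the disjunct not (A and not A) implies ((A implies not A) implies (A and not A)).

Yes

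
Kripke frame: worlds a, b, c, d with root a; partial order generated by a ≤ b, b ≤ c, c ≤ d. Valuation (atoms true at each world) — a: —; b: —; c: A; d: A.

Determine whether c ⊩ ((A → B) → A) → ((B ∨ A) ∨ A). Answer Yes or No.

Yes

c ⊩ ((A → B) → A) → ((B ∨ A) ∨ A): every world accessible from c that forces (A → B) → A (namely c, d) also forces (B ∨ A) ∨ A.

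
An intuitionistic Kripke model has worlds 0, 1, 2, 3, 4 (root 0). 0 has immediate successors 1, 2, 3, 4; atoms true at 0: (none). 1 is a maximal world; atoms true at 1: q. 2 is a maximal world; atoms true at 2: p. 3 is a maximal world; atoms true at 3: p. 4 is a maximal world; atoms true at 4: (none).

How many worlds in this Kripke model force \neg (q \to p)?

0: does not force it — 0 \nVdash \neg (q \to p) since 2 is accessible from 0 and 2 \Vdash q \to p.
1: forces it.
2: does not force it.
3: does not force it.
4: does not force it.
Worlds forcing the formula: {1}.

1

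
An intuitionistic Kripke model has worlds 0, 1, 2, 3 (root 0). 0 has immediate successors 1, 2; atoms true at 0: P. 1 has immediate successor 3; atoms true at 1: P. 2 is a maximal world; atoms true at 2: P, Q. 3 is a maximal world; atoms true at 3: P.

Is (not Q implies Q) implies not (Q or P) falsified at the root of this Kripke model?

Yes

0 does not force (not Q implies Q) implies not (Q or P): at the accessible world 2, 2 forces not Q implies Q but 2 does not force not (Q or P).
2 does not force not (Q or P) since 2 is accessible from 2 and 2 forces Q or P.
2 forces Q or P via the disjunct Q.
So the root 0 does not force (not Q implies Q) implies not (Q or P); the model is a countermodel.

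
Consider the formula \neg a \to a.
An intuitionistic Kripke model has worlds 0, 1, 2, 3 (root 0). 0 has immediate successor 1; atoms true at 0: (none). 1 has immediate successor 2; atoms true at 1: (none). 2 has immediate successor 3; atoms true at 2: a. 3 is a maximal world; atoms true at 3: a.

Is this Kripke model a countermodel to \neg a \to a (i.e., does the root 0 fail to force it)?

No

0 \Vdash \neg a \to a vacuously: no world accessible from 0 forces the antecedent \neg a.
So the root 0 forces \neg a \to a; the model is not a countermodel.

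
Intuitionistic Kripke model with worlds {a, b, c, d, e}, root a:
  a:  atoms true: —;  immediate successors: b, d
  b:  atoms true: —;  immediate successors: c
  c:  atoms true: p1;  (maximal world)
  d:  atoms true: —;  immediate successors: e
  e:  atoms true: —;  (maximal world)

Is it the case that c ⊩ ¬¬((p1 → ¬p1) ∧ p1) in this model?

No

c ⊮ ¬¬((p1 → ¬p1) ∧ p1) since c is accessible from c and c ⊩ ¬((p1 → ¬p1) ∧ p1).
c ⊩ ¬((p1 → ¬p1) ∧ p1): no world accessible from c forces (p1 → ¬p1) ∧ p1.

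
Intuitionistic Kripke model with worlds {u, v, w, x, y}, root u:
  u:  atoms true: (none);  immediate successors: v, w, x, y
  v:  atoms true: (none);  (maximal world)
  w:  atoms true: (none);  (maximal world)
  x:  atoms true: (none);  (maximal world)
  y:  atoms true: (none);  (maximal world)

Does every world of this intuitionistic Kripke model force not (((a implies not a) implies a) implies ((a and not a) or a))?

Not every world: u does not force not (((a implies not a) implies a) implies ((a and not a) or a)).
u does not force not (((a implies not a) implies a) implies ((a and not a) or a)) since u is accessible from u and u forces ((a implies not a) implies a) implies ((a and not a) or a).
u forces ((a implies not a) implies a) implies ((a and not a) or a) vacuously: no world accessible from u forces the antecedent (a implies not a) implies a.

No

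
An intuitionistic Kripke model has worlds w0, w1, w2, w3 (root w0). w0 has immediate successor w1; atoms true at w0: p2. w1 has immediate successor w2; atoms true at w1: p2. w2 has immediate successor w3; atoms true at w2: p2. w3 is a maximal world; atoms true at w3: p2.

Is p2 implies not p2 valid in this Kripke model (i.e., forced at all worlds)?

Not every world: w0 does not force p2 implies not p2.
w0 does not force p2 implies not p2: already at w0 itself, w0 forces p2 but w0 does not force not p2.
w0 does not force not p2 since w0 is accessible from w0 and w0 forces p2.

No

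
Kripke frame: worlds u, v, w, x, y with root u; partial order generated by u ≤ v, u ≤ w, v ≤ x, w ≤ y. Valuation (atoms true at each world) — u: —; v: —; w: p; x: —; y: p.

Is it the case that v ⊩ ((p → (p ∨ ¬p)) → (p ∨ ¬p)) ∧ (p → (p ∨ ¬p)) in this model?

Yes

v ⊩ ((p → (p ∨ ¬p)) → (p ∨ ¬p)) ∧ (p → (p ∨ ¬p)) since v forces both conjuncts.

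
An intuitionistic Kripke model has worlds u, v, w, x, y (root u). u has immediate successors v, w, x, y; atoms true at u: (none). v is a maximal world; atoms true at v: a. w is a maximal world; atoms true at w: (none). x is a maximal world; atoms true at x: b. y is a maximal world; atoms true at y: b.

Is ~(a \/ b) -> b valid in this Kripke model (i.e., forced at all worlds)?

Not every world: u ||-/- ~(a \/ b) -> b.
u ||-/- ~(a \/ b) -> b: at the accessible world w, w ||- ~(a \/ b) but w ||-/- b.
w lacks atom b, so w ||-/- b.

No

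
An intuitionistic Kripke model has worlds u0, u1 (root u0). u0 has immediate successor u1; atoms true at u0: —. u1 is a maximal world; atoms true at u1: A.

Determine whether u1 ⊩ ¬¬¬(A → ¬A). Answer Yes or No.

Yes

u1 ⊩ ¬¬¬(A → ¬A): no world accessible from u1 forces ¬¬(A → ¬A).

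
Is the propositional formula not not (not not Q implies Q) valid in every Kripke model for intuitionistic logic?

This is the double negation of double-negation elimination, which is intuitionistically derivable.
By Glivenko's theorem the double negation of any classical propositional tautology is intuitionistically provable; not not Q implies Q is classically a tautology.

Yes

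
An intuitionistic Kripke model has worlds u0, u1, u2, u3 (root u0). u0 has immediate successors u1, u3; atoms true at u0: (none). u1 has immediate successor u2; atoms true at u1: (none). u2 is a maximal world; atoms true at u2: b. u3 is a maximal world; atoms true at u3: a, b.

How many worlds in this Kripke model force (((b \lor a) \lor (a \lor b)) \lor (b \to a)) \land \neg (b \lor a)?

0

u0: does not force it — u0 \nVdash (((b \lor a) \lor (a \lor b)) \lor (b \to a)) \land \neg (b \lor a) since u0 fails ((b \lor a) \lor (a \lor b)) \lor (b \to a).
u1: does not force it — u1 \nVdash (((b \lor a) \lor (a \lor b)) \lor (b \to a)) \land \neg (b \lor a) since u1 fails ((b \lor a) \lor (a \lor b)) \lor (b \to a).
u2: does not force it.
u3: does not force it.
Worlds forcing the formula: { }.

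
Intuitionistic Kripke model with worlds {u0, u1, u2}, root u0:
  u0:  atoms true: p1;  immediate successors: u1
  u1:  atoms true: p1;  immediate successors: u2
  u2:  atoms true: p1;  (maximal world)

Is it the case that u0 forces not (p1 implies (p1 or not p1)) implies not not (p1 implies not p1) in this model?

Yes

u0 forces not (p1 implies (p1 or not p1)) implies not not (p1 implies not p1) vacuously: no world accessible from u0 forces the antecedent not (p1 implies (p1 or not p1)).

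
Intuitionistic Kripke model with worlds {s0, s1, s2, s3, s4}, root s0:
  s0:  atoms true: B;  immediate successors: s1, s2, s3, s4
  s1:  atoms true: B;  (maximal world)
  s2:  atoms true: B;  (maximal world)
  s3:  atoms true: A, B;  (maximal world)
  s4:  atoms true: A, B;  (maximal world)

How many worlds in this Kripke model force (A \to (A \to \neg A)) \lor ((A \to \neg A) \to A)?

s0: does not force it — s0 \nVdash (A \to (A \to \neg A)) \lor ((A \to \neg A) \to A): neither disjunct is forced at s0.
s1: forces it.
s2: forces it.
s3: forces it.
s4: forces it.
Worlds forcing the formula: {s1, s2, s3, s4}.

4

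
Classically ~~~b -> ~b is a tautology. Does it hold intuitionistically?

This is triple-negation reduction, which is intuitionistically derivable.
Assume ~~~b and suppose b. Then ~~b (double-negation introduction), contradicting ~~~b. So ~b.

Yes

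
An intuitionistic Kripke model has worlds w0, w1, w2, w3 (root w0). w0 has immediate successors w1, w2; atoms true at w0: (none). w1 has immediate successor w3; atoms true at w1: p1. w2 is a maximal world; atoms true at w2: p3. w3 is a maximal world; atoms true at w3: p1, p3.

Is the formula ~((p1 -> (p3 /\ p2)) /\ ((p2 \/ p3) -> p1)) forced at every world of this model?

w0 ||- ~((p1 -> (p3 /\ p2)) /\ ((p2 \/ p3) -> p1)): no world accessible from w0 forces (p1 -> (p3 /\ p2)) /\ ((p2 \/ p3) -> p1).
Since the root w0 forces ~((p1 -> (p3 /\ p2)) /\ ((p2 \/ p3) -> p1)) and forcing is persistent (monotone upward), every world forces it.

Yes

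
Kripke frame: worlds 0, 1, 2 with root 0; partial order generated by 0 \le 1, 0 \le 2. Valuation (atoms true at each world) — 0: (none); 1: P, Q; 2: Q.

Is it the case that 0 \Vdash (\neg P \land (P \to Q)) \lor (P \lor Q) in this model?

No

0 \nVdash (\neg P \land (P \to Q)) \lor (P \lor Q): neither disjunct is forced at 0.
0 \nVdash \neg P \land (P \to Q) since 0 fails \neg P.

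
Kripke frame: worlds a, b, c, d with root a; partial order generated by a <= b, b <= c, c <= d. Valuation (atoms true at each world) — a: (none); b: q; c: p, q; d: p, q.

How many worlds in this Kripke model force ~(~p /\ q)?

a: forces it.
b: forces it.
c: forces it.
d: forces it.
Worlds forcing the formula: {a, b, c, d}.

4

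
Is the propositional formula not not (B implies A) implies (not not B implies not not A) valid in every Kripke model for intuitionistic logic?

Yes

This is the distribution of double negation over implication, which is intuitionistically derivable.
Assume not not (B implies A) and not not B; suppose not A. Then B implies A would give not B (by contraposition), contradicting not not B; so not (B implies A), contradicting not not (B implies A). Hence not not A.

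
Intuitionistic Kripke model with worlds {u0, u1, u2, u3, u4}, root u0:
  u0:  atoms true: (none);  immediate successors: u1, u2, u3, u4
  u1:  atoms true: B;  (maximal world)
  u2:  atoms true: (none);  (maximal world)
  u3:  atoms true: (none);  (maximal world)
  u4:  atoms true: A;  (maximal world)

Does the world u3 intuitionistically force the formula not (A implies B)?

u3 does not force not (A implies B) since u3 is accessible from u3 and u3 forces A implies B.
u3 forces A implies B vacuously: no world accessible from u3 forces the antecedent A.

No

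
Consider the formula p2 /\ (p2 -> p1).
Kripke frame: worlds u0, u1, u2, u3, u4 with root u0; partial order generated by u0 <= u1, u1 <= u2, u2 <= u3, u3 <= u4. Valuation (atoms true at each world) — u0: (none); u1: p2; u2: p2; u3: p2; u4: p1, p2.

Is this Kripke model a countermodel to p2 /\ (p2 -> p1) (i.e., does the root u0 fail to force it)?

u0 ||-/- p2 /\ (p2 -> p1) since u0 fails p2.
So the root u0 does not force p2 /\ (p2 -> p1); the model is a countermodel.

Yes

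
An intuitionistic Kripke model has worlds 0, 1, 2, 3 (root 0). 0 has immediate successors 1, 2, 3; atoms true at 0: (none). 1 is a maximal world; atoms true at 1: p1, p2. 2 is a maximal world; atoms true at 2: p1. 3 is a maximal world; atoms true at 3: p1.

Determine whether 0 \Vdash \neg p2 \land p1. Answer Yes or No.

No

0 \nVdash \neg p2 \land p1 since 0 fails \neg p2.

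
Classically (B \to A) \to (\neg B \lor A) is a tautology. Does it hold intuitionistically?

No

This is the material-implication-as-disjunction principle, which is not intuitionistically valid.
A Kripke countermodel: worlds a, b; order generated by a \le b; atoms true at each world — a:{}; b:{A,B}.
a \nVdash (B \to A) \to (\neg B \lor A): already at a itself, a \Vdash B \to A but a \nVdash \neg B \lor A.
a \nVdash \neg B \lor A: neither disjunct is forced at a.
a \nVdash \neg B since b is accessible from a and b \Vdash B.
So the root a does not force the formula.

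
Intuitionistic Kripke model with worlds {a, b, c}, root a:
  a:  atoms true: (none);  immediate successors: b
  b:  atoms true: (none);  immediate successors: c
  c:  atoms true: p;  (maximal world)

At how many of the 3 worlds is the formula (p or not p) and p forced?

a: does not force it — a does not force (p or not p) and p since a fails p or not p.
b: does not force it.
c: forces it.
Worlds forcing the formula: {c}.

1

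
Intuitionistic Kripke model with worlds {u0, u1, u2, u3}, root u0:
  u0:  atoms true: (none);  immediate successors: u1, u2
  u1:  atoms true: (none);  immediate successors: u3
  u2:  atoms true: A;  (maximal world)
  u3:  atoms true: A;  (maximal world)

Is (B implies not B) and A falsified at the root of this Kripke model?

Yes

u0 does not force (B implies not B) and A since u0 fails A.
So the root u0 does not force (B implies not B) and A; the model is a countermodel.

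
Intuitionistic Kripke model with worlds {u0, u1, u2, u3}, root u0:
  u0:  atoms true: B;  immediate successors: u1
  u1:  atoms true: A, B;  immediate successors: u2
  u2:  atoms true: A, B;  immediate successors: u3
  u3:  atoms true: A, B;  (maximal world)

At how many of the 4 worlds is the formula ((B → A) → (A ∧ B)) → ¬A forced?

0

u0: does not force it — u0 ⊮ ((B → A) → (A ∧ B)) → ¬A: already at u0 itself, u0 ⊩ (B → A) → (A ∧ B) but u0 ⊮ ¬A.
u1: does not force it — u1 ⊮ ((B → A) → (A ∧ B)) → ¬A: already at u1 itself, u1 ⊩ (B → A) → (A ∧ B) but u1 ⊮ ¬A.
u2: does not force it — u2 ⊮ ((B → A) → (A ∧ B)) → ¬A: already at u2 itself, u2 ⊩ (B → A) → (A ∧ B) but u2 ⊮ ¬A.
u3: does not force it.
Worlds forcing the formula: { }.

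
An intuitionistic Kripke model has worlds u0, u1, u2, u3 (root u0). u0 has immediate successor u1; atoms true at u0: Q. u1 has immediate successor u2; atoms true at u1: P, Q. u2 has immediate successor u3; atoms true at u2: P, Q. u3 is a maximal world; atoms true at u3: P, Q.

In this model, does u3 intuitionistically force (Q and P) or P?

u3 forces (Q and P) or P via the disjunct Q and P.

Yes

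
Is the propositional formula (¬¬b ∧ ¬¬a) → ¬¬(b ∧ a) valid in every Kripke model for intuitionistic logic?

This is the distribution of double negation over conjunction, which is intuitionistically derivable.
Assume ¬¬b, ¬¬a, and ¬(b ∧ a). From b we'd get ¬a (since b ∧ a is refuted), contradicting ¬¬a; so ¬b, contradicting ¬¬b.

Yes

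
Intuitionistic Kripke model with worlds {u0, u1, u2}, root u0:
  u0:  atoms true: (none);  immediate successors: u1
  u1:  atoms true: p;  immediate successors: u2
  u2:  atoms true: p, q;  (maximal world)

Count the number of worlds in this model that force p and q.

u0: does not force it — u0 does not force p and q since u0 fails p.
u1: does not force it — u1 does not force p and q since u1 fails q.
u2: forces it.
Worlds forcing the formula: {u2}.

1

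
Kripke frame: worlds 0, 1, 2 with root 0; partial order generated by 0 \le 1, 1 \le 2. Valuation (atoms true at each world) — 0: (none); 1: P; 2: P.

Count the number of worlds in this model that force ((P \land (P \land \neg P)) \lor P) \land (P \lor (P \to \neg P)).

2

0: does not force it — 0 \nVdash ((P \land (P \land \neg P)) \lor P) \land (P \lor (P \to \neg P)) since 0 fails (P \land (P \land \neg P)) \lor P.
1: forces it.
2: forces it.
Worlds forcing the formula: {1, 2}.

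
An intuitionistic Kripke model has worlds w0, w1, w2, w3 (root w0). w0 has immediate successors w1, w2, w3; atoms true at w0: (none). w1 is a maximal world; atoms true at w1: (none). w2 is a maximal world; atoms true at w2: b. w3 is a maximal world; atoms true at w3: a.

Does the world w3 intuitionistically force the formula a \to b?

No

w3 \nVdash a \to b: already at w3 itself, w3 \Vdash a but w3 \nVdash b.
w3 lacks atom b, so w3 \nVdash b.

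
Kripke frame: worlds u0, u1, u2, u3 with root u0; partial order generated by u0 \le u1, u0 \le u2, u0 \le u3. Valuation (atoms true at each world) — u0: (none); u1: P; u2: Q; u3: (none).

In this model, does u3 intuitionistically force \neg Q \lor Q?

u3 \Vdash \neg Q \lor Q via the disjunct \neg Q.

Yes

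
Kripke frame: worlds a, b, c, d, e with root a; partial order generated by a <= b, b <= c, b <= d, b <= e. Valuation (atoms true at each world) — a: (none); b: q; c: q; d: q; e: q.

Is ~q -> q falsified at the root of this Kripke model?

No

a ||- ~q -> q vacuously: no world accessible from a forces the antecedent ~q.
So the root a forces ~q -> q; the model is not a countermodel.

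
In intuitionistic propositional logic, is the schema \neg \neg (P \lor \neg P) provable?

Yes

This is the double negation of excluded middle, which is intuitionistically derivable.
Assuming \neg (P \lor \neg P): from P we'd get P \lor \neg P, so \neg P; but then P \lor \neg P again — contradiction. Hence \neg \neg (P \lor \neg P).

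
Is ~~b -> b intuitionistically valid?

This is double-negation elimination, which is not intuitionistically valid.
A Kripke countermodel: worlds w0, w1; order generated by w0 <= w1; atoms true at each world — w0:{}; w1:{b}.
w0 ||-/- ~~b -> b: already at w0 itself, w0 ||- ~~b but w0 ||-/- b.
w0 lacks atom b, so w0 ||-/- b.
So the root w0 does not force the formula.

No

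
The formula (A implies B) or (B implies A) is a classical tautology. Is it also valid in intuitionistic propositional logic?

This is the Gödel–Dummett linearity axiom, which is not intuitionistically valid.
A Kripke countermodel: worlds u, v, w; order generated by u <= v, u <= w; atoms true at each world — u:{}; v:{A}; w:{B}.
u does not force (A implies B) or (B implies A): neither disjunct is forced at u.
u does not force A implies B: at the accessible world v, v forces A but v does not force B.
v lacks atom B, so v does not force B.
So the root u does not force the formula.

No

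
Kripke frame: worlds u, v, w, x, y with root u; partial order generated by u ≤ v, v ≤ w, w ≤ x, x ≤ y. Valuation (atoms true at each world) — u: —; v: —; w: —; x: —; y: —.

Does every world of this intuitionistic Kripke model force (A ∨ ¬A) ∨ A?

Yes

u ⊩ (A ∨ ¬A) ∨ A via the disjunct A ∨ ¬A.
Since the root u forces (A ∨ ¬A) ∨ A and forcing is persistent (monotone upward), every world forces it.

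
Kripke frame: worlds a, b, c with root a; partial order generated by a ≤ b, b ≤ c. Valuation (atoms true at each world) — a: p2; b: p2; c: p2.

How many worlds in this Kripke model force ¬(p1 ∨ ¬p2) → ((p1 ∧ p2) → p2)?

a: forces it.
b: forces it.
c: forces it.
Worlds forcing the formula: {a, b, c}.

3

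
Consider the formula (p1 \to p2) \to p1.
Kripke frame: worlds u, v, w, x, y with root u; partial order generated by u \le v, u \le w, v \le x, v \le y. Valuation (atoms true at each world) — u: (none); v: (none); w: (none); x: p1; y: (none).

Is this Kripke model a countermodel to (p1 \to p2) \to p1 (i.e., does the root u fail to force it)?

Yes

u \nVdash (p1 \to p2) \to p1: at the accessible world w, w \Vdash p1 \to p2 but w \nVdash p1.
w lacks atom p1, so w \nVdash p1.
So the root u does not force (p1 \to p2) \to p1; the model is a countermodel.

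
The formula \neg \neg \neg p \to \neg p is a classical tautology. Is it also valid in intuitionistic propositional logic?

This is triple-negation reduction, which is intuitionistically derivable.
Assume \neg \neg \neg p and suppose p. Then \neg \neg p (double-negation introduction), contradicting \neg \neg \neg p. So \neg p.

Yes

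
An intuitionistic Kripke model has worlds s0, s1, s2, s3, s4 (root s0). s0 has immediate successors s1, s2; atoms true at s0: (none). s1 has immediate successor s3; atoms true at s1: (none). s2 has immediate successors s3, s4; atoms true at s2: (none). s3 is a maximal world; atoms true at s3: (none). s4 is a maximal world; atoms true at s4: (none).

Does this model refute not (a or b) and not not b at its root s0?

s0 does not force not (a or b) and not not b since s0 fails not not b.
So the root s0 does not force not (a or b) and not not b; the model is a countermodel.

Yes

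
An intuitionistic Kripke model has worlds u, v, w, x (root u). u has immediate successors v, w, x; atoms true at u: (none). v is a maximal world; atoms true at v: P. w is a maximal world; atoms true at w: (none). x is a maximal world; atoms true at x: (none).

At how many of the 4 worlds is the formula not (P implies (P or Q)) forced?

0

u: does not force it — u does not force not (P implies (P or Q)) since u is accessible from u and u forces P implies (P or Q).
v: does not force it — v does not force not (P implies (P or Q)) since v is accessible from v and v forces P implies (P or Q).
w: does not force it — w does not force not (P implies (P or Q)) since w is accessible from w and w forces P implies (P or Q).
x: does not force it.
Worlds forcing the formula: { }.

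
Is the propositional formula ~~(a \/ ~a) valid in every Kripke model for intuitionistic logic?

Yes

This is the double negation of excluded middle, which is intuitionistically derivable.
Assuming ~(a \/ ~a): from a we'd get a \/ ~a, so ~a; but then a \/ ~a again — contradiction. Hence ~~(a \/ ~a).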